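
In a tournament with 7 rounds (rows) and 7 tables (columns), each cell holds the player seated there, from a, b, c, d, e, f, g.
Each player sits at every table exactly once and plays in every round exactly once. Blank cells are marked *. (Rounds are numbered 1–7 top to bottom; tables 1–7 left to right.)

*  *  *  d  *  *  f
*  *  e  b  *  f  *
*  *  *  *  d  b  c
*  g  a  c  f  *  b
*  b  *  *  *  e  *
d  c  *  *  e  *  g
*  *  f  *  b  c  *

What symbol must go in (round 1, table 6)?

g

Round 3, table 3: round 3 has {b, c, d} and table 3 has {a, e, f}, leaving only g.
Round 4, table 1: round 4 has {a, b, c, f, g} and table 1 has {d}, leaving only e.
Round 4, table 6: round 4 has {a, b, c, e, f, g} and table 6 has {b, c, e, f}, leaving only d.
Round 6, table 3: round 6 has {c, d, e, g} and table 3 has {a, e, f, g}, leaving only b.
Round 1, table 3: round 1 has {d, f} and table 3 has {a, b, e, f, g}, leaving only c.
Round 5, table 3: round 5 has {b, e} and table 3 has {a, b, c, e, f, g}, leaving only d.
Round 5, table 7: round 5 has {b, d, e} and table 7 has {b, c, f, g}, leaving only a.
Round 2, table 7: round 2 has {b, e, f} and table 7 has {a, b, c, f, g}, leaving only d.
Round 2, table 2: round 2 has {b, d, e, f} and table 2 has {b, c, g}, leaving only a.
Round 1, table 2: round 1 has {c, d, f} and table 2 has {a, b, c, g}, leaving only e.
Round 3, table 2: round 3 has {b, c, d, g} and table 2 has {a, b, c, e, g}, leaving only f.
Round 3, table 1: round 3 has {b, c, d, f, g} and table 1 has {d, e}, leaving only a.
Round 3, table 4: round 3 has {a, b, c, d, f, g} and table 4 has {b, c, d}, leaving only e.
Round 6, table 6: round 6 has {b, c, d, e, g} and table 6 has {b, c, d, e, f}, leaving only a.
Round 1 already has {c, d, e, f} and table 6 already has {a, b, c, d, e, f}, so round 1, table 6 must be g.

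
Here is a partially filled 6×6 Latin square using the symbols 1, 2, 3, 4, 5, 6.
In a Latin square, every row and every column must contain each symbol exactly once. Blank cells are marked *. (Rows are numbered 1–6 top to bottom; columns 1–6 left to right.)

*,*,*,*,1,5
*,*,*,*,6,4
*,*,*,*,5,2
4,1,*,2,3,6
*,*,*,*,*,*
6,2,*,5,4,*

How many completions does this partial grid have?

36

Row 1, column 1: eliminating its row and column leaves {2, 3}.
Row 1, column 2: eliminating its row and column leaves {3, 4, 6}.
Row 1, column 3: eliminating its row and column leaves {2, 3, 4, 6}.
Row 1, column 4: eliminating its row and column leaves {3, 4, 6}.
Row 2, column 1: eliminating its row and column leaves {1, 2, 3, 5}.
Row 2, column 2: eliminating its row and column leaves {3, 5}.
Row 2, column 3: eliminating its row and column leaves {1, 2, 3, 5}.
Row 2, column 4: eliminating its row and column leaves {1, 3}.
Row 3, column 1: eliminating its row and column leaves {1, 3}.
Row 3, column 2: eliminating its row and column leaves {3, 4, 6}.
Row 3, column 3: eliminating its row and column leaves {1, 3, 4, 6}.
Row 3, column 4: eliminating its row and column leaves {1, 3, 4, 6}.
Row 4, column 3: eliminating its row and column leaves {5}.
Row 5, column 1: eliminating its row and column leaves {1, 2, 3, 5}.
Row 5, column 2: eliminating its row and column leaves {3, 4, 5, 6}.
Row 5, column 3: eliminating its row and column leaves {1, 2, 3, 4, 5, 6}.
Row 5, column 4: eliminating its row and column leaves {1, 3, 4, 6}.
Row 5, column 5: eliminating its row and column leaves {2}.
Row 5, column 6: eliminating its row and column leaves {1, 3}.
Row 6, column 3: eliminating its row and column leaves {1, 3}.
Row 6, column 6: eliminating its row and column leaves {1, 3}.
Enumerating the assignments across these blanks that avoid any row or column repeat gives 36 completions.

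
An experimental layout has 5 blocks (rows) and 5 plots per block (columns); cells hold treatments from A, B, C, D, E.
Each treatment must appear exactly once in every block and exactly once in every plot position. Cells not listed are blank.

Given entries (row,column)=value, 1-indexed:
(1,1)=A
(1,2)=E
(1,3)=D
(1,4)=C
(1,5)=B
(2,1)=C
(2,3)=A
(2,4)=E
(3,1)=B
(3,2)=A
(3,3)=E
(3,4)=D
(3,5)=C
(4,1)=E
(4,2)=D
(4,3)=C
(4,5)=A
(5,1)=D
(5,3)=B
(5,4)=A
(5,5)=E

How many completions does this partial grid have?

1

Block 2, plot 2: eliminating its block and plot leaves {B}.
Block 2, plot 5: eliminating its block and plot leaves {D}.
Block 4, plot 4: eliminating its block and plot leaves {B}.
Block 5, plot 2: eliminating its block and plot leaves {C}.
Only one assignment across all blanks avoids any block or plot repeat, giving 1 completion.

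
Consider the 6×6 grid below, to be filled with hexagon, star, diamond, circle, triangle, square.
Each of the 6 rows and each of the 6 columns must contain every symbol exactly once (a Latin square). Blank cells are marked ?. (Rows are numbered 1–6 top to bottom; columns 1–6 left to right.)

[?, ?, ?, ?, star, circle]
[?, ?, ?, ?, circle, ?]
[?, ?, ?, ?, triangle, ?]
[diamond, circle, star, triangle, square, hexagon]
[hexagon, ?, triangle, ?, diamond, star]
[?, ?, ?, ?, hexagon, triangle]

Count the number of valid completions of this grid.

Row 1, column 1: eliminating its row and column leaves {triangle, square}.
Row 1, column 2: eliminating its row and column leaves {hexagon, diamond, triangle, square}.
Row 1, column 3: eliminating its row and column leaves {hexagon, diamond, square}.
Row 1, column 4: eliminating its row and column leaves {hexagon, diamond, square}.
Row 2, column 1: eliminating its row and column leaves {star, triangle, square}.
Row 2, column 2: eliminating its row and column leaves {hexagon, star, diamond, triangle, square}.
Row 2, column 3: eliminating its row and column leaves {hexagon, diamond, square}.
Row 2, column 4: eliminating its row and column leaves {hexagon, star, diamond, square}.
Row 2, column 6: eliminating its row and column leaves {diamond, square}.
Row 3, column 1: eliminating its row and column leaves {star, circle, square}.
Row 3, column 2: eliminating its row and column leaves {hexagon, star, diamond, square}.
Row 3, column 3: eliminating its row and column leaves {hexagon, diamond, circle, square}.
Row 3, column 4: eliminating its row and column leaves {hexagon, star, diamond, circle, square}.
Row 3, column 6: eliminating its row and column leaves {diamond, square}.
Row 5, column 2: eliminating its row and column leaves {square}.
Row 5, column 4: eliminating its row and column leaves {circle, square}.
Row 6, column 1: eliminating its row and column leaves {star, circle, square}.
Row 6, column 2: eliminating its row and column leaves {star, diamond, square}.
Row 6, column 3: eliminating its row and column leaves {diamond, circle, square}.
Row 6, column 4: eliminating its row and column leaves {star, diamond, circle, square}.
Enumerating the assignments across these blanks that avoid any row or column repeat gives 26 completions.

26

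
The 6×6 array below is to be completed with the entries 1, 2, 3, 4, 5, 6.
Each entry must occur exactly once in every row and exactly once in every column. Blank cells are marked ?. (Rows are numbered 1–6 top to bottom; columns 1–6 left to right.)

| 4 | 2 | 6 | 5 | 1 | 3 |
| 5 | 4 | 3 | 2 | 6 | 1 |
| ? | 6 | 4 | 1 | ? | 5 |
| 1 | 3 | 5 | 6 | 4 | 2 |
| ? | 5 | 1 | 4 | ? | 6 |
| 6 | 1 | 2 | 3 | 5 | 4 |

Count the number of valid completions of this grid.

Row 3, column 1: eliminating its row and column leaves {2, 3}.
Row 3, column 5: eliminating its row and column leaves {2, 3}.
Row 5, column 1: eliminating its row and column leaves {2, 3}.
Row 5, column 5: eliminating its row and column leaves {2, 3}.
Enumerating the assignments across these blanks that avoid any row or column repeat gives 2 completions.

2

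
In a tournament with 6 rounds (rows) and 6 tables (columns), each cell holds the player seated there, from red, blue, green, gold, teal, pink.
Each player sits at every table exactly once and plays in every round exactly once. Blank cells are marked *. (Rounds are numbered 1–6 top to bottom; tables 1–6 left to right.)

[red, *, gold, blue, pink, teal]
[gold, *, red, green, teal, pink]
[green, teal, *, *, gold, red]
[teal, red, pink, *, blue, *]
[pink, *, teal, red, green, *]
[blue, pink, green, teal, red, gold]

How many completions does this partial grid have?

Round 1, table 2: eliminating its round and table leaves {green}.
Round 2, table 2: eliminating its round and table leaves {blue}.
Round 3, table 3: eliminating its round and table leaves {blue}.
Round 3, table 4: eliminating its round and table leaves {pink}.
Round 4, table 4: eliminating its round and table leaves {gold}.
Round 4, table 6: eliminating its round and table leaves {green}.
Round 5, table 2: eliminating its round and table leaves {blue, gold}.
Round 5, table 6: eliminating its round and table leaves {blue}.
Only one assignment across all blanks avoids any round or table repeat, giving 1 completion.

1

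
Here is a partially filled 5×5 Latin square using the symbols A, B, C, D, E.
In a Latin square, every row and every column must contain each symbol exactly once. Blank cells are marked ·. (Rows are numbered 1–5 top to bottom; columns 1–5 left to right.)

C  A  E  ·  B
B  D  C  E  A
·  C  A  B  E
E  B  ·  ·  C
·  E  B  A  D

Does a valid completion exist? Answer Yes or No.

No

Row 5, column 1: row 5 together with column 1 already contain {A, B, C, D, E} — every symbol — so nothing can go there. The grid has no valid completion.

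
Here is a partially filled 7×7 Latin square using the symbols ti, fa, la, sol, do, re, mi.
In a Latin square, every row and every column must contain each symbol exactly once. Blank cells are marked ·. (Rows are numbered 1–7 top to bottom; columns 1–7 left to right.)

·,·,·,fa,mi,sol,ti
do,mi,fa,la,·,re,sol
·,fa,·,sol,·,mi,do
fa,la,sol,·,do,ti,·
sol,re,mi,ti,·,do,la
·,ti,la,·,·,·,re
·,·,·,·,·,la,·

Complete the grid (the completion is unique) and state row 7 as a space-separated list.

Row 1, column 2: row 1 has {ti, fa, sol, mi} and column 2 has {ti, fa, la, re, mi}, leaving only do.
Row 7, column 2: row 7 has {la} and column 2 has {ti, fa, la, do, re, mi}, leaving only sol.
Row 1, column 3: row 1 has {ti, fa, sol, do, mi} and column 3 has {fa, la, sol, mi}, leaving only re.
Row 1, column 1: row 1 has {ti, fa, sol, do, re, mi} and column 1 has {fa, sol, do}, leaving only la.
Row 2, column 5: row 2 has {fa, la, sol, do, re, mi} and column 5 has {do, mi}, leaving only ti.
Row 3, column 3: row 3 has {fa, sol, do, mi} and column 3 has {fa, la, sol, re, mi}, leaving only ti.
Row 7, column 3: row 7 has {la, sol} and column 3 has {ti, fa, la, sol, re, mi}, leaving only do.
Row 3, column 1: row 3 has {ti, fa, sol, do, mi} and column 1 has {fa, la, sol, do}, leaving only re.
Row 3, column 5: row 3 has {ti, fa, sol, do, re, mi} and column 5 has {ti, do, mi}, leaving only la.
Row 4, column 7: row 4 has {ti, fa, la, sol, do} and column 7 has {ti, la, sol, do, re}, leaving only mi.
Row 7, column 7: row 7 has {la, sol, do} and column 7 has {ti, la, sol, do, re, mi}, leaving only fa.
Row 7, column 5: row 7 has {fa, la, sol, do} and column 5 has {ti, la, do, mi}, leaving only re.
Row 7, column 4: row 7 has {fa, la, sol, do, re} and column 4 has {ti, fa, la, sol}, leaving only mi.
Row 7, column 1: row 7 has {fa, la, sol, do, re, mi} and column 1 has {fa, la, sol, do, re}, leaving only ti.
So row 7 reads: ti sol do mi re la fa.

ti sol do mi re la fa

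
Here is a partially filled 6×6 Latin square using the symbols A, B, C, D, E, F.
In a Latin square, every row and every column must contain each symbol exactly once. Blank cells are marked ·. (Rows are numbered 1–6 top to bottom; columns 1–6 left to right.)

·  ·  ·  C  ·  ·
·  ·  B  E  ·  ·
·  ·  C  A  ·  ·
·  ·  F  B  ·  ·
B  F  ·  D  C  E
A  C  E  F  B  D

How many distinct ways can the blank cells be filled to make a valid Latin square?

14

Row 1, column 1: eliminating its row and column leaves {D, E, F}.
Row 1, column 2: eliminating its row and column leaves {A, B, D, E}.
Row 1, column 3: eliminating its row and column leaves {A, D}.
Row 1, column 5: eliminating its row and column leaves {A, D, E, F}.
Row 1, column 6: eliminating its row and column leaves {A, B, F}.
Row 2, column 1: eliminating its row and column leaves {C, D, F}.
Row 2, column 2: eliminating its row and column leaves {A, D}.
Row 2, column 5: eliminating its row and column leaves {A, D, F}.
Row 2, column 6: eliminating its row and column leaves {A, C, F}.
Row 3, column 1: eliminating its row and column leaves {D, E, F}.
Row 3, column 2: eliminating its row and column leaves {B, D, E}.
Row 3, column 5: eliminating its row and column leaves {D, E, F}.
Row 3, column 6: eliminating its row and column leaves {B, F}.
Row 4, column 1: eliminating its row and column leaves {C, D, E}.
Row 4, column 2: eliminating its row and column leaves {A, D, E}.
Row 4, column 5: eliminating its row and column leaves {A, D, E}.
Row 4, column 6: eliminating its row and column leaves {A, C}.
Row 5, column 3: eliminating its row and column leaves {A}.
Enumerating the assignments across these blanks that avoid any row or column repeat gives 14 completions.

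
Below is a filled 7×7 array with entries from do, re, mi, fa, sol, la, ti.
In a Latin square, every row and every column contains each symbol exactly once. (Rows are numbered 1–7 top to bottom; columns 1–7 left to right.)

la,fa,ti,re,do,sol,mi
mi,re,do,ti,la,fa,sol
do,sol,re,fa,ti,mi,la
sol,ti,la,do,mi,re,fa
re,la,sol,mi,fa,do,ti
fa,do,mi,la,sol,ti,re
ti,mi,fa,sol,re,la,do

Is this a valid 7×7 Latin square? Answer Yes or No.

Yes

Each row is a permutation of the 7 symbols, and so is each column.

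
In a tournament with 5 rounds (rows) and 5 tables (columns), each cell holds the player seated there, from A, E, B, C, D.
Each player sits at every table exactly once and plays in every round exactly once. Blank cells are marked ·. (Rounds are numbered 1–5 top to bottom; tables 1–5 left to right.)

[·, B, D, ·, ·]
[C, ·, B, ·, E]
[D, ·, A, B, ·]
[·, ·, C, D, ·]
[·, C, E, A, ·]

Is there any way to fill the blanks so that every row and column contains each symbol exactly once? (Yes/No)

No

Round 2, table 4: round 2 together with table 4 already contain {A, E, B, C, D} — every symbol — so nothing can go there. The grid has no valid completion.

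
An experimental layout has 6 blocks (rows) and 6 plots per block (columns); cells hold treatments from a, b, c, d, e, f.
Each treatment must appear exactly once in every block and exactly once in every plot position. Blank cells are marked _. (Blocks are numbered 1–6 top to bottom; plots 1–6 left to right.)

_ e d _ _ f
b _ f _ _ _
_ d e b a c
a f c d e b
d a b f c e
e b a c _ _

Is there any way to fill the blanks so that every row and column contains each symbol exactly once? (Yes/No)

Yes

No block or plot among the givens repeats a symbol, and propagating forced cells runs into no contradiction.
One valid completion exists (for instance, c e d a b f / b c f e d a / f d e b a c / a f c d e b / d a b f c e / e b a c f d).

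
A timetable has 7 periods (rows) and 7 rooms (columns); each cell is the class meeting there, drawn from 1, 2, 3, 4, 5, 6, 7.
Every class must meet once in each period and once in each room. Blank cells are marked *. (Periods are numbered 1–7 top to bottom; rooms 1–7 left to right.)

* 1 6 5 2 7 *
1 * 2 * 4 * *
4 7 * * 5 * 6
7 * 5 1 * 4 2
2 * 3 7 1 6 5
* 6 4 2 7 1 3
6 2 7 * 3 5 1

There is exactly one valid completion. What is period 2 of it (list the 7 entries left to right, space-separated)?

Period 2, room 6: period 2 has {1, 2, 4} and room 6 has {1, 4, 5, 6, 7}, leaving only 3.
Period 2, room 2: period 2 has {1, 2, 3, 4} and room 2 has {1, 2, 6, 7}, leaving only 5.
Period 2, room 4: period 2 has {1, 2, 3, 4, 5} and room 4 has {1, 2, 5, 7}, leaving only 6.
Period 2, room 7: period 2 has {1, 2, 3, 4, 5, 6} and room 7 has {1, 2, 3, 5, 6}, leaving only 7.
So period 2 reads: 1 5 2 6 4 3 7.

1 5 2 6 4 3 7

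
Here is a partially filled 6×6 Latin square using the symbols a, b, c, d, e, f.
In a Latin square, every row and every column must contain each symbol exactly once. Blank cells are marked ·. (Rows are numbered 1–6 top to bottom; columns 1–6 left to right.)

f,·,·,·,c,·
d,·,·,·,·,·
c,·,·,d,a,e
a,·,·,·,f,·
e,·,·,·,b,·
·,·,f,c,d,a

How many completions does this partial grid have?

14

Row 1, column 2: eliminating its row and column leaves {a, b, d, e}.
Row 1, column 3: eliminating its row and column leaves {a, b, d, e}.
Row 1, column 4: eliminating its row and column leaves {a, b, e}.
Row 1, column 6: eliminating its row and column leaves {b, d}.
Row 2, column 2: eliminating its row and column leaves {a, b, c, e, f}.
Row 2, column 3: eliminating its row and column leaves {a, b, c, e}.
Row 2, column 4: eliminating its row and column leaves {a, b, e, f}.
Row 2, column 5: eliminating its row and column leaves {e}.
Row 2, column 6: eliminating its row and column leaves {b, c, f}.
Row 3, column 2: eliminating its row and column leaves {b, f}.
Row 3, column 3: eliminating its row and column leaves {b}.
Row 4, column 2: eliminating its row and column leaves {b, c, d, e}.
Row 4, column 3: eliminating its row and column leaves {b, c, d, e}.
Row 4, column 4: eliminating its row and column leaves {b, e}.
Row 4, column 6: eliminating its row and column leaves {b, c, d}.
Row 5, column 2: eliminating its row and column leaves {a, c, d, f}.
Row 5, column 3: eliminating its row and column leaves {a, c, d}.
Row 5, column 4: eliminating its row and column leaves {a, f}.
Row 5, column 6: eliminating its row and column leaves {c, d, f}.
Row 6, column 1: eliminating its row and column leaves {b}.
Row 6, column 2: eliminating its row and column leaves {b, e}.
Enumerating the assignments across these blanks that avoid any row or column repeat gives 14 completions.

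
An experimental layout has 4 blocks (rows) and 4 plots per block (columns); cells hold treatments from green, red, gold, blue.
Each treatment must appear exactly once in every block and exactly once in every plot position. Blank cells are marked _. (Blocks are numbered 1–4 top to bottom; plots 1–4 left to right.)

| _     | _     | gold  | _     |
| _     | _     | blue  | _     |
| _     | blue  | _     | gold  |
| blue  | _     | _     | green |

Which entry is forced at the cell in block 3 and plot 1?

red

Block 2, plot 4: block 2 has {blue} and plot 4 has {green, gold}, leaving only red.
Block 1, plot 4: block 1 has {gold} and plot 4 has {green, red, gold}, leaving only blue.
Block 4, plot 3: block 4 has {green, blue} and plot 3 has {gold, blue}, leaving only red.
Block 3, plot 3: block 3 has {gold, blue} and plot 3 has {red, gold, blue}, leaving only green.
Block 3 already has {green, gold, blue} and plot 1 already has {blue}, so block 3, plot 1 must be red.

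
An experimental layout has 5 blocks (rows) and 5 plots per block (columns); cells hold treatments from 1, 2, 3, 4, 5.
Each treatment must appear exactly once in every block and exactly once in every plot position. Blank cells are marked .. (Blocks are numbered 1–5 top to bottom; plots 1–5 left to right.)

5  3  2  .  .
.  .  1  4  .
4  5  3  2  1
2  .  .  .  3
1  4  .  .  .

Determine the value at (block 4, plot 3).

4

Block 1, plot 4: block 1 has {2, 3, 5} and plot 4 has {2, 4}, leaving only 1.
Block 1, plot 5: block 1 has {1, 2, 3, 5} and plot 5 has {1, 3}, leaving only 4.
Block 2, plot 1: block 2 has {1, 4} and plot 1 has {1, 2, 4, 5}, leaving only 3.
Block 2, plot 2: block 2 has {1, 3, 4} and plot 2 has {3, 4, 5}, leaving only 2.
Block 2, plot 5: block 2 has {1, 2, 3, 4} and plot 5 has {1, 3, 4}, leaving only 5.
Block 4, plot 2: block 4 has {2, 3} and plot 2 has {2, 3, 4, 5}, leaving only 1.
Block 4, plot 4: block 4 has {1, 2, 3} and plot 4 has {1, 2, 4}, leaving only 5.
Block 4 already has {1, 2, 3, 5} and plot 3 already has {1, 2, 3}, so block 4, plot 3 must be 4.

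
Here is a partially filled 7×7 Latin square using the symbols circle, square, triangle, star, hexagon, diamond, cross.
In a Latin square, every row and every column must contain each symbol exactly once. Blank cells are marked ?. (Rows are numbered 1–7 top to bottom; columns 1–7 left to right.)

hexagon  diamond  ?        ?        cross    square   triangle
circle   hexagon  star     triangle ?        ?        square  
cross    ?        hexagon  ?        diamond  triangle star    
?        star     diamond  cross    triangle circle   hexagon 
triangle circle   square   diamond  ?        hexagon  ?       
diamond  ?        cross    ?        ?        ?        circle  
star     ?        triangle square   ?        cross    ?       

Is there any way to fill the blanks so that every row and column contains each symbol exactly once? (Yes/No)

Row 2, column 5: row 2 together with column 5 already contain {circle, square, triangle, star, hexagon, diamond, cross} — every symbol — so nothing can go there. The grid has no valid completion.

No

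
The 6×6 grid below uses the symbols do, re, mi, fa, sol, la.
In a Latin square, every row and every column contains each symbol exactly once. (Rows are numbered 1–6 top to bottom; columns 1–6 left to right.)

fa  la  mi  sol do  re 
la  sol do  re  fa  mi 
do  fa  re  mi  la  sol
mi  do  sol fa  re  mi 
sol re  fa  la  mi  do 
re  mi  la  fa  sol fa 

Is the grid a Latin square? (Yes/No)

No

Row 4 contains mi twice (at columns 1 and 6); row 6 is also not a permutation.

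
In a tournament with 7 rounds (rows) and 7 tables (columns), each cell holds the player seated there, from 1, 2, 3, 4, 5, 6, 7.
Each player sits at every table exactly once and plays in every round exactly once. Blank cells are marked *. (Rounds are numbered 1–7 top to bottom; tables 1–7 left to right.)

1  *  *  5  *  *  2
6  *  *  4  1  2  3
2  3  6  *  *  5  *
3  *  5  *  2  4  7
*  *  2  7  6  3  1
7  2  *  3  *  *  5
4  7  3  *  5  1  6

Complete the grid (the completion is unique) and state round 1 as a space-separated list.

Round 2, table 2: round 2 has {1, 2, 3, 4, 6} and table 2 has {2, 3, 7}, leaving only 5.
Round 2, table 3: round 2 has {1, 2, 3, 4, 5, 6} and table 3 has {2, 3, 5, 6}, leaving only 7.
Round 1, table 3: round 1 has {1, 2, 5} and table 3 has {2, 3, 5, 6, 7}, leaving only 4.
Round 1, table 2: round 1 has {1, 2, 4, 5} and table 2 has {2, 3, 5, 7}, leaving only 6.
Round 1, table 6: round 1 has {1, 2, 4, 5, 6} and table 6 has {1, 2, 3, 4, 5}, leaving only 7.
Round 1, table 5: round 1 has {1, 2, 4, 5, 6, 7} and table 5 has {1, 2, 5, 6}, leaving only 3.
So round 1 reads: 1 6 4 5 3 7 2.

1 6 4 5 3 7 2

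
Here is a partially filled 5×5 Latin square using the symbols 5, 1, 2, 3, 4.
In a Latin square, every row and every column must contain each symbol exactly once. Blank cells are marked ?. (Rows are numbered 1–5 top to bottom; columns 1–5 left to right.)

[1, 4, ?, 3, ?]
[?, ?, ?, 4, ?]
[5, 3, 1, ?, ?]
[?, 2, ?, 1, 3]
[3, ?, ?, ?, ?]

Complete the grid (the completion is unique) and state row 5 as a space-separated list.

Row 2, column 1: row 2 has {4} and column 1 has {5, 1, 3}, leaving only 2.
Row 3, column 4: row 3 has {5, 1, 3} and column 4 has {1, 3, 4}, leaving only 2.
Row 5, column 4: row 5 has {3} and column 4 has {1, 2, 3, 4}, leaving only 5.
Row 5, column 2: row 5 has {5, 3} and column 2 has {2, 3, 4}, leaving only 1.
Row 2, column 2: row 2 has {2, 4} and column 2 has {1, 2, 3, 4}, leaving only 5.
Row 2, column 3: row 2 has {5, 2, 4} and column 3 has {1}, leaving only 3.
Row 2, column 5: row 2 has {5, 2, 3, 4} and column 5 has {3}, leaving only 1.
Row 3, column 5: row 3 has {5, 1, 2, 3} and column 5 has {1, 3}, leaving only 4.
Row 5, column 5: row 5 has {5, 1, 3} and column 5 has {1, 3, 4}, leaving only 2.
Row 5, column 3: row 5 has {5, 1, 2, 3} and column 3 has {1, 3}, leaving only 4.
So row 5 reads: 3 1 4 5 2.

3 1 4 5 2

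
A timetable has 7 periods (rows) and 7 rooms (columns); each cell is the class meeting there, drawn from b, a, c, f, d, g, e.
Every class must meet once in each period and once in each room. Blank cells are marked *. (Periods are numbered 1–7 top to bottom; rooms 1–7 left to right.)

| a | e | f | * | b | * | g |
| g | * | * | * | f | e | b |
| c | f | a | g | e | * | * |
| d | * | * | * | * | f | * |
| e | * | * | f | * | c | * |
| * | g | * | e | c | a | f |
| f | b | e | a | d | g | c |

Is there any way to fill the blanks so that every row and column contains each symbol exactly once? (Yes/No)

No period or room among the givens repeats a symbol, and propagating forced cells runs into no contradiction.
One valid completion exists (for instance, a e f c b d g / g a c d f e b / c f a g e b d / d c g b a f e / e d b f g c a / b g d e c a f / f b e a d g c).

Yes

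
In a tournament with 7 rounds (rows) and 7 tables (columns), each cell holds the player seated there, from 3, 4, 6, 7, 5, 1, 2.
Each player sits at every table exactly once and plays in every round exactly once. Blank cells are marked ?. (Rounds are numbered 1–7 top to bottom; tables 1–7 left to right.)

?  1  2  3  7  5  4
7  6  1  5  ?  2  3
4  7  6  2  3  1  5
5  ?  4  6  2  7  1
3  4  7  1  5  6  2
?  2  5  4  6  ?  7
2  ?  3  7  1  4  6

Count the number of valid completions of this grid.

1

Round 1, table 1: eliminating its round and table leaves {6}.
Round 2, table 5: eliminating its round and table leaves {4}.
Round 4, table 2: eliminating its round and table leaves {3}.
Round 6, table 1: eliminating its round and table leaves {1}.
Round 6, table 6: eliminating its round and table leaves {3}.
Round 7, table 2: eliminating its round and table leaves {5}.
Only one assignment across all blanks avoids any round or table repeat, giving 1 completion.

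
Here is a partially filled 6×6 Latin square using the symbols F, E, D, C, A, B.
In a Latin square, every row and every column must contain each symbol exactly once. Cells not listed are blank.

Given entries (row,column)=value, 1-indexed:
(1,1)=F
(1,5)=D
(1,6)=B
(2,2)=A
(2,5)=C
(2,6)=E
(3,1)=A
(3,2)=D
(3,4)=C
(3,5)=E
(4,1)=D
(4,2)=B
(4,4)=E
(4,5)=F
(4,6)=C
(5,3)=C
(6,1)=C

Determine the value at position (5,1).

E

Row 1, column 4: row 1 has {F, D, B} and column 4 has {E, C}, leaving only A.
Row 1, column 3: row 1 has {F, D, A, B} and column 3 has {C}, leaving only E.
Row 1, column 2: row 1 has {F, E, D, A, B} and column 2 has {D, A, B}, leaving only C.
Row 2, column 1: row 2 has {E, C, A} and column 1 has {F, D, C, A}, leaving only B.
Row 5 already has {C} and column 1 already has {F, D, C, A, B}, so row 5, column 1 must be E.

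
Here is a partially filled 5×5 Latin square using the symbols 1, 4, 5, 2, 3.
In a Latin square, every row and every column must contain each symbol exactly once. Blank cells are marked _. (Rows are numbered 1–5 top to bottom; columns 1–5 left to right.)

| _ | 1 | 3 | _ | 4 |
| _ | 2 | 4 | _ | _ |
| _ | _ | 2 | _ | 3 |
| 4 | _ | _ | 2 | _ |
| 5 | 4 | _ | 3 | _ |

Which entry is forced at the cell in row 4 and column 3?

5

Row 1, column 1: row 1 has {1, 4, 3} and column 1 has {4, 5}, leaving only 2.
Row 1, column 4: row 1 has {1, 4, 2, 3} and column 4 has {2, 3}, leaving only 5.
Row 2, column 4: row 2 has {4, 2} and column 4 has {5, 2, 3}, leaving only 1.
Row 2, column 1: row 2 has {1, 4, 2} and column 1 has {4, 5, 2}, leaving only 3.
Row 2, column 5: row 2 has {1, 4, 2, 3} and column 5 has {4, 3}, leaving only 5.
Row 3, column 1: row 3 has {2, 3} and column 1 has {4, 5, 2, 3}, leaving only 1.
Row 3, column 2: row 3 has {1, 2, 3} and column 2 has {1, 4, 2}, leaving only 5.
Row 3, column 4: row 3 has {1, 5, 2, 3} and column 4 has {1, 5, 2, 3}, leaving only 4.
Row 4, column 2: row 4 has {4, 2} and column 2 has {1, 4, 5, 2}, leaving only 3.
Row 4, column 5: row 4 has {4, 2, 3} and column 5 has {4, 5, 3}, leaving only 1.
Row 4 already has {1, 4, 2, 3} and column 3 already has {4, 2, 3}, so row 4, column 3 must be 5.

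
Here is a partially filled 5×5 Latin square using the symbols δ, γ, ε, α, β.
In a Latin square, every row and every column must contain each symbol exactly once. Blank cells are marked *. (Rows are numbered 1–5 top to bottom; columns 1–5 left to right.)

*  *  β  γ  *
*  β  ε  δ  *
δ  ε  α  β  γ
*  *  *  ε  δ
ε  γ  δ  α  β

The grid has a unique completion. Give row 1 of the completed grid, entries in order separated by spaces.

α δ β γ ε

Row 1, column 1: row 1 has {γ, β} and column 1 has {δ, ε}, leaving only α.
Row 1, column 2: row 1 has {γ, α, β} and column 2 has {γ, ε, β}, leaving only δ.
Row 1, column 5: row 1 has {δ, γ, α, β} and column 5 has {δ, γ, β}, leaving only ε.
So row 1 reads: α δ β γ ε.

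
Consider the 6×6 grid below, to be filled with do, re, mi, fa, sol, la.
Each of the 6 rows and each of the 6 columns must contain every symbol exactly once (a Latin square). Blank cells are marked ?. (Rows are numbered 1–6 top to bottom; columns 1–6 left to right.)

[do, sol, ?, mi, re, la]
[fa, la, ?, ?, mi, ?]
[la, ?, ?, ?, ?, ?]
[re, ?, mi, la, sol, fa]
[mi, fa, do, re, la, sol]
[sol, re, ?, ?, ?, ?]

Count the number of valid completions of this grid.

Row 1, column 3: eliminating its row and column leaves {fa}.
Row 2, column 3: eliminating its row and column leaves {re, sol}.
Row 2, column 4: eliminating its row and column leaves {do, sol}.
Row 2, column 6: eliminating its row and column leaves {do, re}.
Row 3, column 2: eliminating its row and column leaves {do, mi}.
Row 3, column 3: eliminating its row and column leaves {re, fa, sol}.
Row 3, column 4: eliminating its row and column leaves {do, fa, sol}.
Row 3, column 5: eliminating its row and column leaves {do, fa}.
Row 3, column 6: eliminating its row and column leaves {do, re, mi}.
Row 4, column 2: eliminating its row and column leaves {do}.
Row 6, column 3: eliminating its row and column leaves {fa, la}.
Row 6, column 4: eliminating its row and column leaves {do, fa}.
Row 6, column 5: eliminating its row and column leaves {do, fa}.
Row 6, column 6: eliminating its row and column leaves {do, mi}.
Enumerating the assignments across these blanks that avoid any row or column repeat gives 3 completions.

3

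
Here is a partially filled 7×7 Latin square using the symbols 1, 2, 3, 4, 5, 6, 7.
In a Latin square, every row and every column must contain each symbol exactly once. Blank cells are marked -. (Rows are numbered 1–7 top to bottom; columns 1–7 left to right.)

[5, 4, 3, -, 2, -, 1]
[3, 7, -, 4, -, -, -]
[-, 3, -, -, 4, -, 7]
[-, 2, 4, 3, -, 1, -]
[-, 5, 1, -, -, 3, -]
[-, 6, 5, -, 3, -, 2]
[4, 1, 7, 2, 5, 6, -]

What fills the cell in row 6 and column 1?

7

Row 1, column 6: row 1 has {1, 2, 3, 4, 5} and column 6 has {1, 3, 6}, leaving only 7.
Row 1, column 4: row 1 has {1, 2, 3, 4, 5, 7} and column 4 has {2, 3, 4}, leaving only 6.
Row 5, column 4: row 5 has {1, 3, 5} and column 4 has {2, 3, 4, 6}, leaving only 7.
Row 5, column 5: row 5 has {1, 3, 5, 7} and column 5 has {2, 3, 4, 5}, leaving only 6.
Row 2, column 5: row 2 has {3, 4, 7} and column 5 has {2, 3, 4, 5, 6}, leaving only 1.
Row 4, column 5: row 4 has {1, 2, 3, 4} and column 5 has {1, 2, 3, 4, 5, 6}, leaving only 7.
Row 4, column 1: row 4 has {1, 2, 3, 4, 7} and column 1 has {3, 4, 5}, leaving only 6.
Row 4, column 7: row 4 has {1, 2, 3, 4, 6, 7} and column 7 has {1, 2, 7}, leaving only 5.
Row 2, column 7: row 2 has {1, 3, 4, 7} and column 7 has {1, 2, 5, 7}, leaving only 6.
Row 2, column 3: row 2 has {1, 3, 4, 6, 7} and column 3 has {1, 3, 4, 5, 7}, leaving only 2.
Row 2, column 6: row 2 has {1, 2, 3, 4, 6, 7} and column 6 has {1, 3, 6, 7}, leaving only 5.
Row 3, column 3: row 3 has {3, 4, 7} and column 3 has {1, 2, 3, 4, 5, 7}, leaving only 6.
Row 3, column 6: row 3 has {3, 4, 6, 7} and column 6 has {1, 3, 5, 6, 7}, leaving only 2.
Row 3, column 1: row 3 has {2, 3, 4, 6, 7} and column 1 has {3, 4, 5, 6}, leaving only 1.
Row 6 already has {2, 3, 5, 6} and column 1 already has {1, 3, 4, 5, 6}, so row 6, column 1 must be 7.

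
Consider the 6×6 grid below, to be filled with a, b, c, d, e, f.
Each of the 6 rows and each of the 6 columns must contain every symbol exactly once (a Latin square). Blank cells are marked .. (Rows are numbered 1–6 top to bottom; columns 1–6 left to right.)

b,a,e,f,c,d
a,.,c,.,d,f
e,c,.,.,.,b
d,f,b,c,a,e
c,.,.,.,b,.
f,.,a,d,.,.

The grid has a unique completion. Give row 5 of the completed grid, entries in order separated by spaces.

c d f e b a

Row 5, column 6: row 5 has {b, c} and column 6 has {b, d, e, f}, leaving only a.
Row 5, column 4: row 5 has {a, b, c} and column 4 has {c, d, f}, leaving only e.
Row 5, column 2: row 5 has {a, b, c, e} and column 2 has {a, c, f}, leaving only d.
Row 5, column 3: row 5 has {a, b, c, d, e} and column 3 has {a, b, c, e}, leaving only f.
So row 5 reads: c d f e b a.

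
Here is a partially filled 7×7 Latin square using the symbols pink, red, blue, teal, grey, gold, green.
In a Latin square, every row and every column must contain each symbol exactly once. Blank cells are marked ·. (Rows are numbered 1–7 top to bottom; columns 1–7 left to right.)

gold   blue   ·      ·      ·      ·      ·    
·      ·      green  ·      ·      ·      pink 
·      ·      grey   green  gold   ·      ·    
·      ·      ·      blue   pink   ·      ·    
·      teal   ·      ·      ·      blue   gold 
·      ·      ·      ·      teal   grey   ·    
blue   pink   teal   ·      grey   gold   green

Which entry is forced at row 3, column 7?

blue

Row 3, column 2: row 3 has {grey, gold, green} and column 2 has {pink, blue, teal}, leaving only red.
Row 7, column 4: row 7 has {pink, blue, teal, grey, gold, green} and column 4 has {blue, green}, leaving only red.
Row 3, column 7 is narrowed to {blue, teal}.
If it were teal, then row 3, column 6 would be left with no valid symbol.
So row 3, column 7 must be blue.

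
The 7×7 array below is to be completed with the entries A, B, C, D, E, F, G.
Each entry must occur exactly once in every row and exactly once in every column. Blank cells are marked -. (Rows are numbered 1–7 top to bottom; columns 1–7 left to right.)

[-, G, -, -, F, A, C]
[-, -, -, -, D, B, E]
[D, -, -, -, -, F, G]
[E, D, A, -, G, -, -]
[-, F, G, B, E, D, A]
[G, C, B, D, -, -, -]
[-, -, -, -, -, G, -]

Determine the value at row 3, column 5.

Row 1, column 1: row 1 has {A, C, F, G} and column 1 has {D, E, G}, leaving only B.
Row 1, column 4: row 1 has {A, B, C, F, G} and column 4 has {B, D}, leaving only E.
Row 1, column 3: row 1 has {A, B, C, E, F, G} and column 3 has {A, B, G}, leaving only D.
Row 2, column 2: row 2 has {B, D, E} and column 2 has {C, D, F, G}, leaving only A.
Row 4, column 6: row 4 has {A, D, E, G} and column 6 has {A, B, D, F, G}, leaving only C.
Row 4, column 4: row 4 has {A, C, D, E, G} and column 4 has {B, D, E}, leaving only F.
Row 4, column 7: row 4 has {A, C, D, E, F, G} and column 7 has {A, C, E, G}, leaving only B.
Row 5, column 1: row 5 has {A, B, D, E, F, G} and column 1 has {B, D, E, G}, leaving only C.
Row 2, column 1: row 2 has {A, B, D, E} and column 1 has {B, C, D, E, G}, leaving only F.
Row 2, column 3: row 2 has {A, B, D, E, F} and column 3 has {A, B, D, G}, leaving only C.
Row 2, column 4: row 2 has {A, B, C, D, E, F} and column 4 has {B, D, E, F}, leaving only G.
Row 3, column 3: row 3 has {D, F, G} and column 3 has {A, B, C, D, G}, leaving only E.
Row 3, column 2: row 3 has {D, E, F, G} and column 2 has {A, C, D, F, G}, leaving only B.
Row 6, column 5: row 6 has {B, C, D, G} and column 5 has {D, E, F, G}, leaving only A.
Row 3 already has {B, D, E, F, G} and column 5 already has {A, D, E, F, G}, so row 3, column 5 must be C.

C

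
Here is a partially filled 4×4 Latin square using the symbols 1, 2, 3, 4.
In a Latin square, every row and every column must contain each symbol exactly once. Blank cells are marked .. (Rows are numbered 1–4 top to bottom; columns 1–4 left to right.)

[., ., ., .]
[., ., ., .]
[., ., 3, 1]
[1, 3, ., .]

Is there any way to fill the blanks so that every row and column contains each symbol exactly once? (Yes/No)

Yes

No row or column among the givens repeats a symbol, and propagating forced cells runs into no contradiction.
One valid completion exists (for instance, 4 2 1 3 / 3 1 2 4 / 2 4 3 1 / 1 3 4 2).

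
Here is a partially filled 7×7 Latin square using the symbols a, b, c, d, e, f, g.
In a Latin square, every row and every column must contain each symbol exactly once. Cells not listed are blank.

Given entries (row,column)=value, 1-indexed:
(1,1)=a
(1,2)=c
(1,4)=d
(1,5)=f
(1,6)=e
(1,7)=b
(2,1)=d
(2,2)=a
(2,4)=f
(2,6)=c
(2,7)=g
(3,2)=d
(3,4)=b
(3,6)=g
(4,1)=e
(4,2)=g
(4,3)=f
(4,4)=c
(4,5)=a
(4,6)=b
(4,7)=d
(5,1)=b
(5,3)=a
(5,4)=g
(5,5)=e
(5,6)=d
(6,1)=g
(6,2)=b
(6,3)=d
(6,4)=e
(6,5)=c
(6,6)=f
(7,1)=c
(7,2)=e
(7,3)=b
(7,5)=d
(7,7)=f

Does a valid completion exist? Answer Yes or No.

No

Row 3, column 5: row 3 together with column 5 already contain {a, b, c, d, e, f, g} — every symbol — so nothing can go there. The grid has no valid completion.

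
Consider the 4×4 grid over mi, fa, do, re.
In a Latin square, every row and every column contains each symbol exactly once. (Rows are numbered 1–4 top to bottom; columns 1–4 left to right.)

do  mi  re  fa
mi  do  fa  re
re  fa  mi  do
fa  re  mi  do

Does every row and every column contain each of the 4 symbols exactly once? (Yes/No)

Every row is a permutation, but column 4 contains do twice (at rows 3 and 4).

No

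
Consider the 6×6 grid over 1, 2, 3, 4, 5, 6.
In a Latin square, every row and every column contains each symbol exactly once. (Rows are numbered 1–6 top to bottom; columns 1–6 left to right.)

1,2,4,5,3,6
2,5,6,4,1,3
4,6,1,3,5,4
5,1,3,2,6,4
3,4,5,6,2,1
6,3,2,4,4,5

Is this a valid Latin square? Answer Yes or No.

No

Row 3 contains 4 twice (at columns 1 and 6); row 6 is also not a permutation.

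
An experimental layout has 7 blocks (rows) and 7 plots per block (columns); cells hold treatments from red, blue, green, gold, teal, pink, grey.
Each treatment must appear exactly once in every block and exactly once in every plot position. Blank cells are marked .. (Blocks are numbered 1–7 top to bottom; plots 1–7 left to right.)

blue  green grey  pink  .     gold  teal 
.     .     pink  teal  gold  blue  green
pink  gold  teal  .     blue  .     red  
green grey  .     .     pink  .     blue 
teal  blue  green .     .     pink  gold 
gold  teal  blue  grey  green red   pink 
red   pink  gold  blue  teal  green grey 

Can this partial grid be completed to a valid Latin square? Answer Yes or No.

Yes

No block or plot among the givens repeats a symbol, and propagating forced cells runs into no contradiction.
One valid completion exists (for instance, blue green grey pink red gold teal / grey red pink teal gold blue green / pink gold teal green blue grey red / green grey red gold pink teal blue / teal blue green red grey pink gold / gold teal blue grey green red pink / red pink gold blue teal green grey).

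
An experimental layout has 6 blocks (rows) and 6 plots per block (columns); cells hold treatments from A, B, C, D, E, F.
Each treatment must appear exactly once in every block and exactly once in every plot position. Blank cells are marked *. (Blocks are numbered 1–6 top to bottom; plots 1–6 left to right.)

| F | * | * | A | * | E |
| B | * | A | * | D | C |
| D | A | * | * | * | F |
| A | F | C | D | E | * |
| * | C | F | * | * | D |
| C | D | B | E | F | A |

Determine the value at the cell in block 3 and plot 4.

Block 1, plot 2: block 1 has {A, E, F} and plot 2 has {A, C, D, F}, leaving only B.
Block 1, plot 3: block 1 has {A, B, E, F} and plot 3 has {A, B, C, F}, leaving only D.
Block 1, plot 5: block 1 has {A, B, D, E, F} and plot 5 has {D, E, F}, leaving only C.
Block 2, plot 2: block 2 has {A, B, C, D} and plot 2 has {A, B, C, D, F}, leaving only E.
Block 2, plot 4: block 2 has {A, B, C, D, E} and plot 4 has {A, D, E}, leaving only F.
Block 3, plot 3: block 3 has {A, D, F} and plot 3 has {A, B, C, D, F}, leaving only E.
Block 3, plot 5: block 3 has {A, D, E, F} and plot 5 has {C, D, E, F}, leaving only B.
Block 3 already has {A, B, D, E, F} and plot 4 already has {A, D, E, F}, so block 3, plot 4 must be C.

C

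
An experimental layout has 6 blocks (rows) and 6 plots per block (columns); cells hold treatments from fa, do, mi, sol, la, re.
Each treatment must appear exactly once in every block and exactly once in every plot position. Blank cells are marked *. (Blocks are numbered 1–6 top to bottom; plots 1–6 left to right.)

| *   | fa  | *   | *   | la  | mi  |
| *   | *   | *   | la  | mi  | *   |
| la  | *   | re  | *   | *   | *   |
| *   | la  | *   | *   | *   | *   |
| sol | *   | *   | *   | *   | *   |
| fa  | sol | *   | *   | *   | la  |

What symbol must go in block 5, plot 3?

Block 5, plot 3 is narrowed to {fa, do, mi, la}.
If it were fa, propagating the remaining blanks reaches a contradiction.
If it were do, then block 6, plot 3 would be left with no valid symbol.
If it were mi, then block 4, plot 3 would be left with no valid symbol.
So block 5, plot 3 must be la.

la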